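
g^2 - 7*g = g*(g - 7)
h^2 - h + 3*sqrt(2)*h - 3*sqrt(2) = (h - 1)*(h + 3*sqrt(2))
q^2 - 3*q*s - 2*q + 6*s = (q - 2)*(q - 3*s)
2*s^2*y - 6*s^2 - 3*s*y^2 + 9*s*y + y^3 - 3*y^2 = (-2*s + y)*(-s + y)*(y - 3)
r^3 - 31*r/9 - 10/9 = (r - 2)*(r + 1/3)*(r + 5/3)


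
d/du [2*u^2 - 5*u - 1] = 4*u - 5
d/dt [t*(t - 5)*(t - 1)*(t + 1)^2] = 5*t^4 - 16*t^3 - 18*t^2 + 8*t + 5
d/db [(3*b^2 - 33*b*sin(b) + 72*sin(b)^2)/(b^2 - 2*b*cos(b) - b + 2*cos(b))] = 3*((b^2 - 11*b*sin(b) + 24*sin(b)^2)*(-2*b*sin(b) - 2*b + 2*sqrt(2)*sin(b + pi/4) + 1) + (b^2 - 2*b*cos(b) - b + 2*cos(b))*(-11*b*cos(b) + 2*b - 11*sin(b) + 24*sin(2*b)))/((b - 1)^2*(b - 2*cos(b))^2)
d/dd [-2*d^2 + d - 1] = 1 - 4*d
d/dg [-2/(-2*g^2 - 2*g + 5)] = 4*(-2*g - 1)/(2*g^2 + 2*g - 5)^2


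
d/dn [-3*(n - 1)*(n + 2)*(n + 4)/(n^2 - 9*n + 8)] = 3*(-n^2 + 16*n + 56)/(n^2 - 16*n + 64)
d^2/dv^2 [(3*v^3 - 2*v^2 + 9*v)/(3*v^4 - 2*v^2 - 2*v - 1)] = 2*(27*v^9 - 54*v^8 + 540*v^7 + 114*v^6 - 126*v^5 + 90*v^4 + 320*v^3 + 30*v^2 - 45*v - 20)/(27*v^12 - 54*v^10 - 54*v^9 + 9*v^8 + 72*v^7 + 64*v^6 + 12*v^5 - 27*v^4 - 32*v^3 - 18*v^2 - 6*v - 1)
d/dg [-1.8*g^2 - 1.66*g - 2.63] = -3.6*g - 1.66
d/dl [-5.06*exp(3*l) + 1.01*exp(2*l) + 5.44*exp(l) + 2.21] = (-15.18*exp(2*l) + 2.02*exp(l) + 5.44)*exp(l)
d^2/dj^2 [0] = 0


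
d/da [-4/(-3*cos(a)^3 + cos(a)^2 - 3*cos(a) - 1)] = 4*(9*cos(a)^2 - 2*cos(a) + 3)*sin(a)/(3*cos(a)^3 - cos(a)^2 + 3*cos(a) + 1)^2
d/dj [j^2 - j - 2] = 2*j - 1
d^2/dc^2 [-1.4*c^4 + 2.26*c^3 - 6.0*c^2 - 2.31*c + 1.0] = -16.8*c^2 + 13.56*c - 12.0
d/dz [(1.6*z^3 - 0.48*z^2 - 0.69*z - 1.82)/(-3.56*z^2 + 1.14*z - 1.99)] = (-5.696*z^4 + 3.648*z^3 - 12.5556*z^2 - 11.048*z + 3.4479)/(12.6736*z^4 - 8.1168*z^3 + 15.4684*z^2 - 4.5372*z + 3.9601)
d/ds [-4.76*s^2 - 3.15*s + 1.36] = -9.52*s - 3.15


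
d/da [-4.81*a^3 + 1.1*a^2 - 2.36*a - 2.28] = -14.43*a^2 + 2.2*a - 2.36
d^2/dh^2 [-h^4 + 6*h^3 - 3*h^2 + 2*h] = -12*h^2 + 36*h - 6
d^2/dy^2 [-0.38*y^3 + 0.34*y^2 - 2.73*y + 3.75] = 0.68 - 2.28*y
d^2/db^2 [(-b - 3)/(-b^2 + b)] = 2*(b^3 + 9*b^2 - 9*b + 3)/(b^3*(b^3 - 3*b^2 + 3*b - 1))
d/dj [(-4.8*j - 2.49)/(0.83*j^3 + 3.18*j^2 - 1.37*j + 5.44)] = (7.968*j^3 + 21.4641*j^2 + 15.8364*j - 29.5233)/(0.6889*j^6 + 5.2788*j^5 + 7.8382*j^4 + 0.3172*j^3 + 36.4753*j^2 - 14.9056*j + 29.5936)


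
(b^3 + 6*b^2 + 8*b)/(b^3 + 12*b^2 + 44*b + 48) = b/(b + 6)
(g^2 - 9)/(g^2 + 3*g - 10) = (g^2 - 9)/(g^2 + 3*g - 10)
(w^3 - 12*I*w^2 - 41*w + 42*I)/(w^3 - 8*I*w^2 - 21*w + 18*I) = (w - 7*I)/(w - 3*I)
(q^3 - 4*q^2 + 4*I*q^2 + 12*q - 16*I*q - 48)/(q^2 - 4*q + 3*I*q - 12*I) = (q^2 + 4*I*q + 12)/(q + 3*I)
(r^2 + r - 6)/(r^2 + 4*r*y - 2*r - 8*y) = (r + 3)/(r + 4*y)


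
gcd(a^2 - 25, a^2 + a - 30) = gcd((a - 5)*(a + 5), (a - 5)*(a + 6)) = a - 5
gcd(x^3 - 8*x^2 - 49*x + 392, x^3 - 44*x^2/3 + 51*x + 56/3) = x^2 - 15*x + 56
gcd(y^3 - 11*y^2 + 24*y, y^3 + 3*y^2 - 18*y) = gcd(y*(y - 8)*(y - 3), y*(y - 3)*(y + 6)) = y^2 - 3*y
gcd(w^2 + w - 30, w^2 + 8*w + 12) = w + 6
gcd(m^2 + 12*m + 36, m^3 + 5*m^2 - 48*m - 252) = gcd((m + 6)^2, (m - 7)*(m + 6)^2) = m^2 + 12*m + 36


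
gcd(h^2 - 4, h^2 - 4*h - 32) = 1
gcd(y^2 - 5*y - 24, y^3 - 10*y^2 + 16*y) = y - 8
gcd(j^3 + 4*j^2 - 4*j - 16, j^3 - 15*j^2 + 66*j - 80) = j - 2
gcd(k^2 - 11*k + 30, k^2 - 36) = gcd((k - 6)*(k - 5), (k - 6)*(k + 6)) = k - 6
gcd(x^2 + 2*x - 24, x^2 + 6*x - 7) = 1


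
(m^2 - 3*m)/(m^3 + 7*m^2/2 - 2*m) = 2*(m - 3)/(2*m^2 + 7*m - 4)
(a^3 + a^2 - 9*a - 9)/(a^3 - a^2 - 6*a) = (a^2 + 4*a + 3)/(a*(a + 2))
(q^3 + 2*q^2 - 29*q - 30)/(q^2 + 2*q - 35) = (q^2 + 7*q + 6)/(q + 7)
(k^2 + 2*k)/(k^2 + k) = (k + 2)/(k + 1)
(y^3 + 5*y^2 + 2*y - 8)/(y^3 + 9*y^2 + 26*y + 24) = (y - 1)/(y + 3)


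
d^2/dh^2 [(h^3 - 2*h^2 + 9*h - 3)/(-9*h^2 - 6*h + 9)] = 2*(-106*h^3 + 153*h^2 - 216*h + 3)/(3*(27*h^6 + 54*h^5 - 45*h^4 - 100*h^3 + 45*h^2 + 54*h - 27))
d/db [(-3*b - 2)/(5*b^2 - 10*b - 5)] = (3*b^2 + 4*b - 1)/(5*(b^4 - 4*b^3 + 2*b^2 + 4*b + 1))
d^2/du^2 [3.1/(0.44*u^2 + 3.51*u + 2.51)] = (-1.20032*u^2 - 9.57528*u + 3.1*(0.88*u + 3.51)*(1.76*u + 7.02) - 6.84728)/(0.44*u^2 + 3.51*u + 2.51)^3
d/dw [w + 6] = 1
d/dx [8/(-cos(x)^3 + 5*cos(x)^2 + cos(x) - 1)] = 8*(-3*cos(x)^2 + 10*cos(x) + 1)*sin(x)/(sin(x)^2*cos(x) - 5*sin(x)^2 + 4)^2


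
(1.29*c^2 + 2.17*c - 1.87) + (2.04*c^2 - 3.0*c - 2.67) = 3.33*c^2 - 0.83*c - 4.54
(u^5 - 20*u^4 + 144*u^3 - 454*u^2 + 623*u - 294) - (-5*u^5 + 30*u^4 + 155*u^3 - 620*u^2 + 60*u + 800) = 6*u^5 - 50*u^4 - 11*u^3 + 166*u^2 + 563*u - 1094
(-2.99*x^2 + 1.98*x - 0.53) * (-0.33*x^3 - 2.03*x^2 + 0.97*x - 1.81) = 0.9867*x^5 + 5.4163*x^4 - 6.7448*x^3 + 8.4084*x^2 - 4.0979*x + 0.9593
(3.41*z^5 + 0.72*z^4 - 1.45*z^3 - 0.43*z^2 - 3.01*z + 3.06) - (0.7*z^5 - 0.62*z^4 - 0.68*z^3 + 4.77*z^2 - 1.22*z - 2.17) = 2.71*z^5 + 1.34*z^4 - 0.77*z^3 - 5.2*z^2 - 1.79*z + 5.23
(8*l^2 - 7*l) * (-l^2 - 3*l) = -8*l^4 - 17*l^3 + 21*l^2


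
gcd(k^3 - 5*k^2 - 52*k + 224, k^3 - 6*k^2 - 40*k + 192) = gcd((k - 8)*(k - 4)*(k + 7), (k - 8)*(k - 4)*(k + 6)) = k^2 - 12*k + 32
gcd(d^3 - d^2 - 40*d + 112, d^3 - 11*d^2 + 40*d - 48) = d^2 - 8*d + 16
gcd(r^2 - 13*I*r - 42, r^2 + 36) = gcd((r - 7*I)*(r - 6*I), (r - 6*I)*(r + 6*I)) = r - 6*I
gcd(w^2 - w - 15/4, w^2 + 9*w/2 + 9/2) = w + 3/2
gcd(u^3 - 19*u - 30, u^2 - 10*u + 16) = 1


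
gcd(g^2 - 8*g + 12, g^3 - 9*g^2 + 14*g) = g - 2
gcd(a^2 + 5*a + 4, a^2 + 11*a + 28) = a + 4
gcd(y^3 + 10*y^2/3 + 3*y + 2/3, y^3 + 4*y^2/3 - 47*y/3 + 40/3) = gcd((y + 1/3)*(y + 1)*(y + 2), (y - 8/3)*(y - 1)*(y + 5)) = 1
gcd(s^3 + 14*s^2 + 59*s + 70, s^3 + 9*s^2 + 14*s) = s^2 + 9*s + 14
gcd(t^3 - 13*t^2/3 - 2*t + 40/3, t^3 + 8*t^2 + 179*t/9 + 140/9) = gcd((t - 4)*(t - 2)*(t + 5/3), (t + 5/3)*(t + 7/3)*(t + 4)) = t + 5/3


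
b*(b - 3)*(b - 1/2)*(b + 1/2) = b^4 - 3*b^3 - b^2/4 + 3*b/4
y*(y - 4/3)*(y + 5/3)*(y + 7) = y^4 + 22*y^3/3 + y^2/9 - 140*y/9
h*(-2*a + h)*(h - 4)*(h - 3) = -2*a*h^3 + 14*a*h^2 - 24*a*h + h^4 - 7*h^3 + 12*h^2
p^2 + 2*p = p*(p + 2)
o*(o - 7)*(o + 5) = o^3 - 2*o^2 - 35*o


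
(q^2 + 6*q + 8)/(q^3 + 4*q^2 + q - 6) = (q + 4)/(q^2 + 2*q - 3)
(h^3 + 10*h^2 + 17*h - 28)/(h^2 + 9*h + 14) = (h^2 + 3*h - 4)/(h + 2)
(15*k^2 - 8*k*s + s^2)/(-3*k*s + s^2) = (-5*k + s)/s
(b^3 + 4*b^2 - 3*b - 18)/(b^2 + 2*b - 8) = (b^2 + 6*b + 9)/(b + 4)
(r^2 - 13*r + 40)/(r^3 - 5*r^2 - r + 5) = (r - 8)/(r^2 - 1)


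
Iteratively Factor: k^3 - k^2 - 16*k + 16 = (k - 1)*(k^2 - 16) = (k - 1)*(k + 4)*(k - 4)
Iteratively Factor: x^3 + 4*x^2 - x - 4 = (x + 4)*(x^2 - 1) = (x - 1)*(x + 4)*(x + 1)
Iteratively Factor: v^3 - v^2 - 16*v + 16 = (v + 4)*(v^2 - 5*v + 4) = (v - 4)*(v + 4)*(v - 1)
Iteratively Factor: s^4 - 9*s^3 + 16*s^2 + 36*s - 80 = (s + 2)*(s^3 - 11*s^2 + 38*s - 40) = (s - 2)*(s + 2)*(s^2 - 9*s + 20) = (s - 4)*(s - 2)*(s + 2)*(s - 5)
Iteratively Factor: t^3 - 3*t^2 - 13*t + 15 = (t - 5)*(t^2 + 2*t - 3) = (t - 5)*(t - 1)*(t + 3)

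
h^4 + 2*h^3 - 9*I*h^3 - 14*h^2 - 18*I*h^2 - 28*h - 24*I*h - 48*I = (h + 2)*(h - 6*I)*(h - 4*I)*(h + I)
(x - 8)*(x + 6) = x^2 - 2*x - 48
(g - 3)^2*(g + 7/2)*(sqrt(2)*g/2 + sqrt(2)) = sqrt(2)*g^4/2 - sqrt(2)*g^3/4 - 17*sqrt(2)*g^2/2 + 15*sqrt(2)*g/4 + 63*sqrt(2)/2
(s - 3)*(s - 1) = s^2 - 4*s + 3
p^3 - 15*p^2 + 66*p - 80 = (p - 8)*(p - 5)*(p - 2)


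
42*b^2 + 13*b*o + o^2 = (6*b + o)*(7*b + o)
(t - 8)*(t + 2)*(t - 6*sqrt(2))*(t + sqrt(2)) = t^4 - 5*sqrt(2)*t^3 - 6*t^3 - 28*t^2 + 30*sqrt(2)*t^2 + 72*t + 80*sqrt(2)*t + 192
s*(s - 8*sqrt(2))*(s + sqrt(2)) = s^3 - 7*sqrt(2)*s^2 - 16*s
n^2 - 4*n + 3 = (n - 3)*(n - 1)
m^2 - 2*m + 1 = (m - 1)^2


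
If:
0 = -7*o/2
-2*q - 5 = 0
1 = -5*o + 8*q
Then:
No Solution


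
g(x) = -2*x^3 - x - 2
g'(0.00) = -1.00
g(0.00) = -2.00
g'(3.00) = -55.00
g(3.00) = -59.00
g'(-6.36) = -243.70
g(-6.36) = 518.88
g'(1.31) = -11.30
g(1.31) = -7.81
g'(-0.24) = -1.35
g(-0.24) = -1.73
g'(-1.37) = -12.26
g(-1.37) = 4.51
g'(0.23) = -1.32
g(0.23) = -2.25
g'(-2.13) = -28.22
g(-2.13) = 19.46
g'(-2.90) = -51.46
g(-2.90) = 49.68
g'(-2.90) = -51.46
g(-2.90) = 49.68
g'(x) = -6*x^2 - 1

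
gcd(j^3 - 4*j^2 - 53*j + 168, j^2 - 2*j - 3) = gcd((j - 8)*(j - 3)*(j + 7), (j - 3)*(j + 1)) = j - 3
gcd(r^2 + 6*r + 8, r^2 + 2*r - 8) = r + 4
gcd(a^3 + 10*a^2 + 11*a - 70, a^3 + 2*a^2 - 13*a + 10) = a^2 + 3*a - 10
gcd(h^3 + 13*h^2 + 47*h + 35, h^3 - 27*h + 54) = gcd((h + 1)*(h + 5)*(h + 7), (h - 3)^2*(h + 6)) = 1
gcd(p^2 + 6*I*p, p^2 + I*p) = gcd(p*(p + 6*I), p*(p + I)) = p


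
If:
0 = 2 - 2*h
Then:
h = 1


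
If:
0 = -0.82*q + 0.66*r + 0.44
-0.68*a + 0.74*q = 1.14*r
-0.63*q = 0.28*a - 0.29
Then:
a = 1.18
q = -0.07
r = -0.75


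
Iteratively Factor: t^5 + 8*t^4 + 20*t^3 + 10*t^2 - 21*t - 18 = (t + 1)*(t^4 + 7*t^3 + 13*t^2 - 3*t - 18) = (t + 1)*(t + 3)*(t^3 + 4*t^2 + t - 6) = (t - 1)*(t + 1)*(t + 3)*(t^2 + 5*t + 6) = (t - 1)*(t + 1)*(t + 2)*(t + 3)*(t + 3)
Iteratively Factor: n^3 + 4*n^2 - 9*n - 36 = (n + 4)*(n^2 - 9) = (n - 3)*(n + 4)*(n + 3)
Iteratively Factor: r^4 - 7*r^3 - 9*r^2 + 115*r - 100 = (r + 4)*(r^3 - 11*r^2 + 35*r - 25) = (r - 5)*(r + 4)*(r^2 - 6*r + 5) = (r - 5)^2*(r + 4)*(r - 1)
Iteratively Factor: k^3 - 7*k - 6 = (k + 2)*(k^2 - 2*k - 3) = (k + 1)*(k + 2)*(k - 3)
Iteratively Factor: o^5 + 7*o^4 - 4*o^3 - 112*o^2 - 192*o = (o + 3)*(o^4 + 4*o^3 - 16*o^2 - 64*o) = (o - 4)*(o + 3)*(o^3 + 8*o^2 + 16*o) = o*(o - 4)*(o + 3)*(o^2 + 8*o + 16) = o*(o - 4)*(o + 3)*(o + 4)*(o + 4)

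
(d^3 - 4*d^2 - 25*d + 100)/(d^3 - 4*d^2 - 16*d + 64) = (d^2 - 25)/(d^2 - 16)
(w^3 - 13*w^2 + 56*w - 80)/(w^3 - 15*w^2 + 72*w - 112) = (w - 5)/(w - 7)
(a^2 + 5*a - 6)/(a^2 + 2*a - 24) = (a - 1)/(a - 4)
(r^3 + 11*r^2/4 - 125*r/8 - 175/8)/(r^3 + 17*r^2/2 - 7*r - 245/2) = (r + 5/4)/(r + 7)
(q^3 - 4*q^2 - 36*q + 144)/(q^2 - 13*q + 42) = (q^2 + 2*q - 24)/(q - 7)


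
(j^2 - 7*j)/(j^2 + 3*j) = (j - 7)/(j + 3)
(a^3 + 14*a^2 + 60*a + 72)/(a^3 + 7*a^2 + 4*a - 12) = (a + 6)/(a - 1)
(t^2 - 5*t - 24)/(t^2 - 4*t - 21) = (t - 8)/(t - 7)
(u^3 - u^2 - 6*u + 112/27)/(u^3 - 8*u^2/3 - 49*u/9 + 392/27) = (3*u - 2)/(3*u - 7)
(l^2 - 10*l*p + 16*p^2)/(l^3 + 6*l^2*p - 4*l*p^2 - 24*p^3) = (l - 8*p)/(l^2 + 8*l*p + 12*p^2)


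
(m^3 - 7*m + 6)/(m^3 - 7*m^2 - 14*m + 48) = (m - 1)/(m - 8)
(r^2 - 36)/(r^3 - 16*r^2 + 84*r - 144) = (r + 6)/(r^2 - 10*r + 24)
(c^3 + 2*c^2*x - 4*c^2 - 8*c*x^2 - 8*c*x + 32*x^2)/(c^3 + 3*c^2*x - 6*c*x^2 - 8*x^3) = (c - 4)/(c + x)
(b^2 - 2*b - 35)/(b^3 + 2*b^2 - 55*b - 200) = (b - 7)/(b^2 - 3*b - 40)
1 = 1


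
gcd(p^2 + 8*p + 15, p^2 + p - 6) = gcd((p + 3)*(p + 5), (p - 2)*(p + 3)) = p + 3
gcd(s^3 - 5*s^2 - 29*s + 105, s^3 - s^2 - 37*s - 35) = s^2 - 2*s - 35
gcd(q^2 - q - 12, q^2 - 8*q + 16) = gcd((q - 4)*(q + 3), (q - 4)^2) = q - 4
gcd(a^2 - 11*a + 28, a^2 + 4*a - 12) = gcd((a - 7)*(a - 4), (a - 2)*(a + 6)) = 1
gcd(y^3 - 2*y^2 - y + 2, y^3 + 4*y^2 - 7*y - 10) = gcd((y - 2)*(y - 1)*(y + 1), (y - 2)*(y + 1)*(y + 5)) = y^2 - y - 2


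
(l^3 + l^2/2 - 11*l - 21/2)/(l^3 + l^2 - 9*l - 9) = (l - 7/2)/(l - 3)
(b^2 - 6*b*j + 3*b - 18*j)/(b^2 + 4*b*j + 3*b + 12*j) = (b - 6*j)/(b + 4*j)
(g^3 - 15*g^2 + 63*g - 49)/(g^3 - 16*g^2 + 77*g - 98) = (g - 1)/(g - 2)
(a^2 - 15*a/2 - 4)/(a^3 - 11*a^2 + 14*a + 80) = (a + 1/2)/(a^2 - 3*a - 10)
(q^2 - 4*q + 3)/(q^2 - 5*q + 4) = (q - 3)/(q - 4)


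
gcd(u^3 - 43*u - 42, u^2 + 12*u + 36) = u + 6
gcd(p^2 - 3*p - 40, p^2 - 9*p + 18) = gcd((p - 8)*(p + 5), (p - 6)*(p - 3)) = 1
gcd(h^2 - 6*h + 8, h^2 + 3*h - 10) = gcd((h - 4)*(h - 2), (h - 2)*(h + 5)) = h - 2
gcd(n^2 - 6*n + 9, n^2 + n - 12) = n - 3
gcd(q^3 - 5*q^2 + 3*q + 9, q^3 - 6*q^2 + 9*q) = q^2 - 6*q + 9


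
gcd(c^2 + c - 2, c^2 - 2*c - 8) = c + 2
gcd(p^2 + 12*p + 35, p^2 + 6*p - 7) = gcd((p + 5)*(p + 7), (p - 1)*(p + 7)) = p + 7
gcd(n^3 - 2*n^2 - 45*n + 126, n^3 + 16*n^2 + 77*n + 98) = n + 7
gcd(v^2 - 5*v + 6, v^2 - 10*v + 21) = v - 3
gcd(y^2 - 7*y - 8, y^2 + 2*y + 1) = y + 1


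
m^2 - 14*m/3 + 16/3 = (m - 8/3)*(m - 2)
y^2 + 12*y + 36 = (y + 6)^2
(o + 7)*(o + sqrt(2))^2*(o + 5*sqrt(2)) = o^4 + 7*o^3 + 7*sqrt(2)*o^3 + 22*o^2 + 49*sqrt(2)*o^2 + 10*sqrt(2)*o + 154*o + 70*sqrt(2)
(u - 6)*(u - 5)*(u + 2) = u^3 - 9*u^2 + 8*u + 60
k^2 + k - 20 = (k - 4)*(k + 5)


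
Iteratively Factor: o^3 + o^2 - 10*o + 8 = (o - 1)*(o^2 + 2*o - 8) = (o - 1)*(o + 4)*(o - 2)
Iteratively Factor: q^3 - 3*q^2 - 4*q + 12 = (q + 2)*(q^2 - 5*q + 6) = (q - 2)*(q + 2)*(q - 3)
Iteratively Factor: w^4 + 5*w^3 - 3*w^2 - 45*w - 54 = (w + 2)*(w^3 + 3*w^2 - 9*w - 27) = (w + 2)*(w + 3)*(w^2 - 9) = (w - 3)*(w + 2)*(w + 3)*(w + 3)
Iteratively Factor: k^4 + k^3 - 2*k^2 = (k)*(k^3 + k^2 - 2*k) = k*(k - 1)*(k^2 + 2*k) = k^2*(k - 1)*(k + 2)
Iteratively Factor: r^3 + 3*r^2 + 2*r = (r + 2)*(r^2 + r) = (r + 1)*(r + 2)*(r)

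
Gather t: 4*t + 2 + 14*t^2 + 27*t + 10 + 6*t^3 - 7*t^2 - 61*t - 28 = 6*t^3 + 7*t^2 - 30*t - 16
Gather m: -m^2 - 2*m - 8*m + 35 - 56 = -m^2 - 10*m - 21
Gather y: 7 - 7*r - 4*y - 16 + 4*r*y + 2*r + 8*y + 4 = -5*r + y*(4*r + 4) - 5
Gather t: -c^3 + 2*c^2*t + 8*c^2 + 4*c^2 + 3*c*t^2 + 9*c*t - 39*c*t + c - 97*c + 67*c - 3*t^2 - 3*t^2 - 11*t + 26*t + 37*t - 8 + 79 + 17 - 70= -c^3 + 12*c^2 - 29*c + t^2*(3*c - 6) + t*(2*c^2 - 30*c + 52) + 18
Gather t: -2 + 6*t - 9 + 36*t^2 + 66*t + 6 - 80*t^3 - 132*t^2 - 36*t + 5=-80*t^3 - 96*t^2 + 36*t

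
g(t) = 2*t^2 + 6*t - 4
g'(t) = 4*t + 6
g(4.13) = 54.89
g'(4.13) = 22.52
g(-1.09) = -8.16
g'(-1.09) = 1.64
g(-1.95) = -8.10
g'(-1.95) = -1.80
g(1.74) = 12.50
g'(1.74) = 12.96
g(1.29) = 7.07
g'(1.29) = 11.16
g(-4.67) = 11.60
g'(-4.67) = -12.68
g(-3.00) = -4.00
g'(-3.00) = -6.00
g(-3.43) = -1.05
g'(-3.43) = -7.72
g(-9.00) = 104.00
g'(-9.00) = -30.00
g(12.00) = 356.00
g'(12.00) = 54.00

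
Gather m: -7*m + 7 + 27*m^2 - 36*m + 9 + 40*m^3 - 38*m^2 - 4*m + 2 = 40*m^3 - 11*m^2 - 47*m + 18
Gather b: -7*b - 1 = -7*b - 1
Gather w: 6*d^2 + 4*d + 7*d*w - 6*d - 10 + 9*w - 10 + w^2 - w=6*d^2 - 2*d + w^2 + w*(7*d + 8) - 20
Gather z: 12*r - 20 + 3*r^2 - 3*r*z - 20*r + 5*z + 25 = 3*r^2 - 8*r + z*(5 - 3*r) + 5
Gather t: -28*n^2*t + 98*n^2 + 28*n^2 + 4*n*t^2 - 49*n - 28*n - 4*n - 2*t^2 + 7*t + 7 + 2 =126*n^2 - 81*n + t^2*(4*n - 2) + t*(7 - 28*n^2) + 9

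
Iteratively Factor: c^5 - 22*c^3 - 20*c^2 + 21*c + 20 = (c + 1)*(c^4 - c^3 - 21*c^2 + c + 20) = (c + 1)*(c + 4)*(c^3 - 5*c^2 - c + 5) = (c + 1)^2*(c + 4)*(c^2 - 6*c + 5) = (c - 5)*(c + 1)^2*(c + 4)*(c - 1)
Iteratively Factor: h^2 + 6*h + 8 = (h + 4)*(h + 2)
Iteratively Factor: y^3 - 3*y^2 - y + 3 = (y - 3)*(y^2 - 1) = (y - 3)*(y - 1)*(y + 1)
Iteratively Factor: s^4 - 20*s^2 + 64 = (s - 2)*(s^3 + 2*s^2 - 16*s - 32) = (s - 4)*(s - 2)*(s^2 + 6*s + 8) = (s - 4)*(s - 2)*(s + 4)*(s + 2)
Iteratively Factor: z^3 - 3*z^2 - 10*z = (z)*(z^2 - 3*z - 10) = z*(z - 5)*(z + 2)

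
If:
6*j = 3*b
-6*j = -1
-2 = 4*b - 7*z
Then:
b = 1/3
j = 1/6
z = 10/21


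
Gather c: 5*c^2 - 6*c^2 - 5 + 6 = 1 - c^2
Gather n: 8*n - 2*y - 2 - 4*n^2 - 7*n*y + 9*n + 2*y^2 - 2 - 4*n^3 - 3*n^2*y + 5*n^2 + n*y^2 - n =-4*n^3 + n^2*(1 - 3*y) + n*(y^2 - 7*y + 16) + 2*y^2 - 2*y - 4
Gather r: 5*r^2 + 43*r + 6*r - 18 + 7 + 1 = 5*r^2 + 49*r - 10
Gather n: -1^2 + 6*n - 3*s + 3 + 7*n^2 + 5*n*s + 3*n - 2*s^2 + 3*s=7*n^2 + n*(5*s + 9) - 2*s^2 + 2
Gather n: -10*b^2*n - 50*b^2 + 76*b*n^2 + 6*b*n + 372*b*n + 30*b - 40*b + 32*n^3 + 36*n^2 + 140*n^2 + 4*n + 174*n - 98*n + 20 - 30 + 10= -50*b^2 - 10*b + 32*n^3 + n^2*(76*b + 176) + n*(-10*b^2 + 378*b + 80)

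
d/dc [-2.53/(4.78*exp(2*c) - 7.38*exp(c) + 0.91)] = (24.1868*exp(c) - 18.6714)*exp(c)/(4.78*exp(2*c) - 7.38*exp(c) + 0.91)^2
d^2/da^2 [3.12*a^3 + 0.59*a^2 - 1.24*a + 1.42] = 18.72*a + 1.18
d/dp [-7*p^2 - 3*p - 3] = -14*p - 3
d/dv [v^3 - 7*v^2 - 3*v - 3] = 3*v^2 - 14*v - 3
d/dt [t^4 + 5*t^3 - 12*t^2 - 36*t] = 4*t^3 + 15*t^2 - 24*t - 36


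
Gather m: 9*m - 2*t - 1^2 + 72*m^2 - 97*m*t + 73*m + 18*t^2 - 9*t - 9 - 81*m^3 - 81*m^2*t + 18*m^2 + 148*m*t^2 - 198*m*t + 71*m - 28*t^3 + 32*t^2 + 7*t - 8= -81*m^3 + m^2*(90 - 81*t) + m*(148*t^2 - 295*t + 153) - 28*t^3 + 50*t^2 - 4*t - 18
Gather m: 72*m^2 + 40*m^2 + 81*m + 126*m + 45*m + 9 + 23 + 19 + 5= 112*m^2 + 252*m + 56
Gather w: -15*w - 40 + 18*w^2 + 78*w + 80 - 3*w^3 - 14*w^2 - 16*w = -3*w^3 + 4*w^2 + 47*w + 40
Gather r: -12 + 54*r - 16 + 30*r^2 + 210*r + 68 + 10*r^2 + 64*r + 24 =40*r^2 + 328*r + 64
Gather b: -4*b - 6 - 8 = -4*b - 14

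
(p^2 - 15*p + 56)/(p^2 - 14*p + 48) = (p - 7)/(p - 6)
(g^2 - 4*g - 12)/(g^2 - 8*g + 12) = (g + 2)/(g - 2)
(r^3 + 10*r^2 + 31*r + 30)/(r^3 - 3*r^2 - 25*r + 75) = (r^2 + 5*r + 6)/(r^2 - 8*r + 15)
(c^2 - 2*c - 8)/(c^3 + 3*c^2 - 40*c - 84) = (c - 4)/(c^2 + c - 42)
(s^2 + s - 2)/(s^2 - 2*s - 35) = (-s^2 - s + 2)/(-s^2 + 2*s + 35)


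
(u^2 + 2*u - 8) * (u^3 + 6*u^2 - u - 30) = u^5 + 8*u^4 + 3*u^3 - 80*u^2 - 52*u + 240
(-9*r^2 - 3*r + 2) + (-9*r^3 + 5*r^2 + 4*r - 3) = -9*r^3 - 4*r^2 + r - 1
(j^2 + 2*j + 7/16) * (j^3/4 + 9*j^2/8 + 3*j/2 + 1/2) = j^5/4 + 13*j^4/8 + 247*j^3/64 + 511*j^2/128 + 53*j/32 + 7/32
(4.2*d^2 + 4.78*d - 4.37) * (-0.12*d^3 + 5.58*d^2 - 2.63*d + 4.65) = -0.504*d^5 + 22.8624*d^4 + 16.1508*d^3 - 17.426*d^2 + 33.7201*d - 20.3205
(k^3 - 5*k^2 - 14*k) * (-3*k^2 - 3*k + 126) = -3*k^5 + 12*k^4 + 183*k^3 - 588*k^2 - 1764*k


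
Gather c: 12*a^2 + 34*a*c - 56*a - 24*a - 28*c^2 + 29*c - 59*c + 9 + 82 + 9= 12*a^2 - 80*a - 28*c^2 + c*(34*a - 30) + 100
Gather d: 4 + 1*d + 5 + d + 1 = 2*d + 10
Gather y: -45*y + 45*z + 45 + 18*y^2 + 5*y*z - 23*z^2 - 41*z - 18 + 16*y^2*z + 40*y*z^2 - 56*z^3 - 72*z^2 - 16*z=y^2*(16*z + 18) + y*(40*z^2 + 5*z - 45) - 56*z^3 - 95*z^2 - 12*z + 27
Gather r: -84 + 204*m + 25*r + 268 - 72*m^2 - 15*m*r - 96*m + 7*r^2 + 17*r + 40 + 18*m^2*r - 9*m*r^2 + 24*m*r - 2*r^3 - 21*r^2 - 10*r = -72*m^2 + 108*m - 2*r^3 + r^2*(-9*m - 14) + r*(18*m^2 + 9*m + 32) + 224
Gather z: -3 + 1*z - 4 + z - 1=2*z - 8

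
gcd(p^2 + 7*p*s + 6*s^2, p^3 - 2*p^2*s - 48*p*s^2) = p + 6*s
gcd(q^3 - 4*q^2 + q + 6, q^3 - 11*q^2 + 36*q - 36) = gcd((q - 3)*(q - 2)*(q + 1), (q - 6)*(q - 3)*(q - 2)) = q^2 - 5*q + 6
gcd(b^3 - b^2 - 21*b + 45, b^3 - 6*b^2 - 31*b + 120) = b^2 + 2*b - 15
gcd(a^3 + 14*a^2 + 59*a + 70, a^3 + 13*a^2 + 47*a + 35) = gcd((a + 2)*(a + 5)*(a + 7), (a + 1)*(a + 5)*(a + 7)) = a^2 + 12*a + 35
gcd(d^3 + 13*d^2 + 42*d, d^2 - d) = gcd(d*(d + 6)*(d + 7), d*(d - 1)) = d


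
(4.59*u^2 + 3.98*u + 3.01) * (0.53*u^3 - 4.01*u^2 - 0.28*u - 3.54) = 2.4327*u^5 - 16.2965*u^4 - 15.6497*u^3 - 29.4331*u^2 - 14.932*u - 10.6554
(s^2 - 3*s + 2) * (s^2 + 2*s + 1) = s^4 - s^3 - 3*s^2 + s + 2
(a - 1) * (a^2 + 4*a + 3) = a^3 + 3*a^2 - a - 3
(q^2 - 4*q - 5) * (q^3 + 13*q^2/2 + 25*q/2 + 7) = q^5 + 5*q^4/2 - 37*q^3/2 - 151*q^2/2 - 181*q/2 - 35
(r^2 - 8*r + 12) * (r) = r^3 - 8*r^2 + 12*r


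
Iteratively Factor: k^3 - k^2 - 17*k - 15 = (k - 5)*(k^2 + 4*k + 3) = (k - 5)*(k + 3)*(k + 1)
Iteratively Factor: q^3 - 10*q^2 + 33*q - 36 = (q - 3)*(q^2 - 7*q + 12) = (q - 4)*(q - 3)*(q - 3)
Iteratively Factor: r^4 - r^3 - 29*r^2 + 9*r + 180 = (r - 5)*(r^3 + 4*r^2 - 9*r - 36) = (r - 5)*(r - 3)*(r^2 + 7*r + 12) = (r - 5)*(r - 3)*(r + 3)*(r + 4)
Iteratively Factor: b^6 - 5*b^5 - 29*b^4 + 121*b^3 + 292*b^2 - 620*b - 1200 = (b - 3)*(b^5 - 2*b^4 - 35*b^3 + 16*b^2 + 340*b + 400) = (b - 3)*(b + 2)*(b^4 - 4*b^3 - 27*b^2 + 70*b + 200) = (b - 3)*(b + 2)^2*(b^3 - 6*b^2 - 15*b + 100) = (b - 5)*(b - 3)*(b + 2)^2*(b^2 - b - 20) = (b - 5)^2*(b - 3)*(b + 2)^2*(b + 4)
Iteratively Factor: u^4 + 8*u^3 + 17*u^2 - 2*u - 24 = (u - 1)*(u^3 + 9*u^2 + 26*u + 24) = (u - 1)*(u + 4)*(u^2 + 5*u + 6) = (u - 1)*(u + 3)*(u + 4)*(u + 2)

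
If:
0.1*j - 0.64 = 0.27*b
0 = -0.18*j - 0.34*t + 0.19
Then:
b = -0.699588477366255*t - 1.97942386831276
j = 1.05555555555556 - 1.88888888888889*t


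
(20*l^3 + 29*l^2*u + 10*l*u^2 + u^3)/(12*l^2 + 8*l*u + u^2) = (20*l^3 + 29*l^2*u + 10*l*u^2 + u^3)/(12*l^2 + 8*l*u + u^2)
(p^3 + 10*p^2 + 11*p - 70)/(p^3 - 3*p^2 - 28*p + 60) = (p + 7)/(p - 6)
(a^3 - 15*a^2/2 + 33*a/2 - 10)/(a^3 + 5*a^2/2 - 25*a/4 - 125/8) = 4*(a^2 - 5*a + 4)/(4*a^2 + 20*a + 25)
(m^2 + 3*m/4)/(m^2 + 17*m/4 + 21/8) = 2*m/(2*m + 7)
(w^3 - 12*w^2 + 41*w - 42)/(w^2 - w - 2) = (w^2 - 10*w + 21)/(w + 1)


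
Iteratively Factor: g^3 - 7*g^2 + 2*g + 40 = (g + 2)*(g^2 - 9*g + 20) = (g - 5)*(g + 2)*(g - 4)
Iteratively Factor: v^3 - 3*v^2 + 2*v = (v - 1)*(v^2 - 2*v) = (v - 2)*(v - 1)*(v)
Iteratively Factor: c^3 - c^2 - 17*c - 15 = (c - 5)*(c^2 + 4*c + 3) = (c - 5)*(c + 3)*(c + 1)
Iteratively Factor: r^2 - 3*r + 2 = (r - 1)*(r - 2)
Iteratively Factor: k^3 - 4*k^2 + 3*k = (k - 3)*(k^2 - k) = (k - 3)*(k - 1)*(k)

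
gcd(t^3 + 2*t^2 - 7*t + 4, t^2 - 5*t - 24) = 1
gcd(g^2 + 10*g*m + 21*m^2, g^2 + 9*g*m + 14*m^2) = g + 7*m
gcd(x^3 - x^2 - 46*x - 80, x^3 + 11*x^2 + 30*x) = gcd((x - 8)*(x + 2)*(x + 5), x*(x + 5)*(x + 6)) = x + 5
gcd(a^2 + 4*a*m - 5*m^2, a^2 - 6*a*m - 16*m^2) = 1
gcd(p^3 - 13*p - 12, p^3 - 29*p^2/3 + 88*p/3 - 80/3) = p - 4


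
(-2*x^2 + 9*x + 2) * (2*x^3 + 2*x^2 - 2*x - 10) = -4*x^5 + 14*x^4 + 26*x^3 + 6*x^2 - 94*x - 20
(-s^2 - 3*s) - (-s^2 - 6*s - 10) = 3*s + 10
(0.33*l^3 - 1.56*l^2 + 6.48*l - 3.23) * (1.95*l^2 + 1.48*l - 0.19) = 0.6435*l^5 - 2.5536*l^4 + 10.2645*l^3 + 3.5883*l^2 - 6.0116*l + 0.6137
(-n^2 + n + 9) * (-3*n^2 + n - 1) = 3*n^4 - 4*n^3 - 25*n^2 + 8*n - 9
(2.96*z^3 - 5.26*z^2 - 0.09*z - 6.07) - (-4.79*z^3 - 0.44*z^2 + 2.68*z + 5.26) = 7.75*z^3 - 4.82*z^2 - 2.77*z - 11.33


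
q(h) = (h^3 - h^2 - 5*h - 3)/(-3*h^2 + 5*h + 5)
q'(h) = (6*h - 5)*(h^3 - h^2 - 5*h - 3)/(-3*h^2 + 5*h + 5)^2 + (3*h^2 - 2*h - 5)/(-3*h^2 + 5*h + 5) = (-3*h^4 + 10*h^3 - 5*h^2 - 28*h - 10)/(9*h^4 - 30*h^3 - 5*h^2 + 50*h + 25)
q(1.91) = -2.56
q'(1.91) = -4.00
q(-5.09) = 1.38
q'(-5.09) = -0.35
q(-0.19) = -0.53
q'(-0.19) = -0.32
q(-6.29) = 1.79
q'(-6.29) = -0.34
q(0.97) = -1.12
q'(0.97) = -0.72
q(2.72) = 1.08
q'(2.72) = -6.66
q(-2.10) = 0.33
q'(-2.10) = -0.35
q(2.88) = 0.33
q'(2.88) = -3.31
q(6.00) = -2.01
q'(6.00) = -0.39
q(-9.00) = 2.71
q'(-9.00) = -0.34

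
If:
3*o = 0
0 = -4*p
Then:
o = 0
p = 0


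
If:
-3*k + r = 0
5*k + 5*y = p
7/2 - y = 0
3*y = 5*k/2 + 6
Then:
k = 9/5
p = 53/2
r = 27/5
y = 7/2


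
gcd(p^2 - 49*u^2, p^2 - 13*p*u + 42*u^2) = p - 7*u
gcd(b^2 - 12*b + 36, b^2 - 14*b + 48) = b - 6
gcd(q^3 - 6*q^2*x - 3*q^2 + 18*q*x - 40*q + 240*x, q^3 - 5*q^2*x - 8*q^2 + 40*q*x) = q - 8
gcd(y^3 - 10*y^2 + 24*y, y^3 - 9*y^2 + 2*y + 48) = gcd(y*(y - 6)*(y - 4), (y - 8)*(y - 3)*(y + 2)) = 1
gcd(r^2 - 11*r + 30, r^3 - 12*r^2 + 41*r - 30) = r^2 - 11*r + 30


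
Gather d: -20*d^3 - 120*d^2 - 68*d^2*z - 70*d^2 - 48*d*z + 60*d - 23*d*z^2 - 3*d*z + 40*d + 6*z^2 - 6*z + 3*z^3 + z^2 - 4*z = -20*d^3 + d^2*(-68*z - 190) + d*(-23*z^2 - 51*z + 100) + 3*z^3 + 7*z^2 - 10*z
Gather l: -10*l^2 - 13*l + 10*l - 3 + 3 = -10*l^2 - 3*l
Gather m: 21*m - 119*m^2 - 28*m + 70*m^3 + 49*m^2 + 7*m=70*m^3 - 70*m^2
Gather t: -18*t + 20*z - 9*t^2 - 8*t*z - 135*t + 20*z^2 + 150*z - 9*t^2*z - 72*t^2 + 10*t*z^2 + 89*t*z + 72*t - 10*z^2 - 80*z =t^2*(-9*z - 81) + t*(10*z^2 + 81*z - 81) + 10*z^2 + 90*z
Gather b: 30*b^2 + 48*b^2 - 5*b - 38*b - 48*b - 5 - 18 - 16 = 78*b^2 - 91*b - 39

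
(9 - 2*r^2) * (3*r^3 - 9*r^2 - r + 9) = -6*r^5 + 18*r^4 + 29*r^3 - 99*r^2 - 9*r + 81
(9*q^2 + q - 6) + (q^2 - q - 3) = 10*q^2 - 9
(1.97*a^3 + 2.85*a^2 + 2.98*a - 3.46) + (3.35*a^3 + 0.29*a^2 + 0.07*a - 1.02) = 5.32*a^3 + 3.14*a^2 + 3.05*a - 4.48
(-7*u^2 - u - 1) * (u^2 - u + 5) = -7*u^4 + 6*u^3 - 35*u^2 - 4*u - 5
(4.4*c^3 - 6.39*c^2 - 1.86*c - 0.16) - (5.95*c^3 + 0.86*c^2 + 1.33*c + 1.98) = -1.55*c^3 - 7.25*c^2 - 3.19*c - 2.14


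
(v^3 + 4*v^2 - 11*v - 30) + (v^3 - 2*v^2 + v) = 2*v^3 + 2*v^2 - 10*v - 30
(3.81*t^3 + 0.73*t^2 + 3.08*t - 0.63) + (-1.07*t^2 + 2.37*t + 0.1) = 3.81*t^3 - 0.34*t^2 + 5.45*t - 0.53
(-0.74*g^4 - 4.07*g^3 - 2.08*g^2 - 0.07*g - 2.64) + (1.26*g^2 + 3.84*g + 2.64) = -0.74*g^4 - 4.07*g^3 - 0.82*g^2 + 3.77*g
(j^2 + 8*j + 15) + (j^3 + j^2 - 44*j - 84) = j^3 + 2*j^2 - 36*j - 69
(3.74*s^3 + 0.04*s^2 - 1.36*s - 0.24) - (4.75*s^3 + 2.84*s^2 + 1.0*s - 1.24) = -1.01*s^3 - 2.8*s^2 - 2.36*s + 1.0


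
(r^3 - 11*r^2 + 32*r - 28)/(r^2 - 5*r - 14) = (r^2 - 4*r + 4)/(r + 2)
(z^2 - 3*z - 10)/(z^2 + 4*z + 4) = (z - 5)/(z + 2)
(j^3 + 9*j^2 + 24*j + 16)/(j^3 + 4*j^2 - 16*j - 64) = (j + 1)/(j - 4)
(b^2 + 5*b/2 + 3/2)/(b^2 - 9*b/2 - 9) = (b + 1)/(b - 6)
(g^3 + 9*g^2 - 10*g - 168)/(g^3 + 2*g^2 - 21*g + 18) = (g^2 + 3*g - 28)/(g^2 - 4*g + 3)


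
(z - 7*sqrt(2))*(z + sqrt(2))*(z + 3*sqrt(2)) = z^3 - 3*sqrt(2)*z^2 - 50*z - 42*sqrt(2)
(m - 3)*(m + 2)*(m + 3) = m^3 + 2*m^2 - 9*m - 18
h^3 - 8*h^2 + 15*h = h*(h - 5)*(h - 3)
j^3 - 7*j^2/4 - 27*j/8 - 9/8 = (j - 3)*(j + 1/2)*(j + 3/4)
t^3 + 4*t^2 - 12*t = t*(t - 2)*(t + 6)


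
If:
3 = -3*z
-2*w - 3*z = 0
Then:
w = 3/2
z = -1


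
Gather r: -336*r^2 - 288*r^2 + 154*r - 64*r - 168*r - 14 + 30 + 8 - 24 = -624*r^2 - 78*r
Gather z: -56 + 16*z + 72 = 16*z + 16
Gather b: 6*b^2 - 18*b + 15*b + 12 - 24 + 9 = 6*b^2 - 3*b - 3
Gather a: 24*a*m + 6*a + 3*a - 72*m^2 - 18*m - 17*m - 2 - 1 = a*(24*m + 9) - 72*m^2 - 35*m - 3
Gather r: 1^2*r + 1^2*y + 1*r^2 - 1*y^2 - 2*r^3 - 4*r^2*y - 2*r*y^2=-2*r^3 + r^2*(1 - 4*y) + r*(1 - 2*y^2) - y^2 + y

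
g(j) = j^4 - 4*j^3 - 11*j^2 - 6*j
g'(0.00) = -6.00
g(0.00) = 0.00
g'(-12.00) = -8382.00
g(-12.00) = 26136.00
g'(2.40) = -72.62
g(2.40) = -99.88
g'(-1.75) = -25.69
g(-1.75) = 7.63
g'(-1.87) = -32.98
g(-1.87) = 11.14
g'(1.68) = -57.86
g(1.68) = -52.13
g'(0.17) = -10.07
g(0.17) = -1.36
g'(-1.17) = -3.09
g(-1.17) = 0.24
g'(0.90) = -32.60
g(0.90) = -16.57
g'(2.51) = -73.57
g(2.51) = -107.92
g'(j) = 4*j^3 - 12*j^2 - 22*j - 6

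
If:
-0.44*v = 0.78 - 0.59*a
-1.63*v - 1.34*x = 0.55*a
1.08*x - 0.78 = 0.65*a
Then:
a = 0.54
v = -1.05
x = 1.05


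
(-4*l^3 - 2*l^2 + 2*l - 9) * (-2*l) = 8*l^4 + 4*l^3 - 4*l^2 + 18*l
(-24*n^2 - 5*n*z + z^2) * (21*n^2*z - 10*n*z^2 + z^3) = -504*n^4*z + 135*n^3*z^2 + 47*n^2*z^3 - 15*n*z^4 + z^5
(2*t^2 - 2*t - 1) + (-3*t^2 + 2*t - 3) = -t^2 - 4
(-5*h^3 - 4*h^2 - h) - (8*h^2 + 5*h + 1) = -5*h^3 - 12*h^2 - 6*h - 1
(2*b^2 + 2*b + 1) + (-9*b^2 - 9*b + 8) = -7*b^2 - 7*b + 9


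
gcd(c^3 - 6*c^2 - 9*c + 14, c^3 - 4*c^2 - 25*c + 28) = c^2 - 8*c + 7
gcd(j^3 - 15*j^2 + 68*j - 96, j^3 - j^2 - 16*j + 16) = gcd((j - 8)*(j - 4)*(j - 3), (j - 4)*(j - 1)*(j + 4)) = j - 4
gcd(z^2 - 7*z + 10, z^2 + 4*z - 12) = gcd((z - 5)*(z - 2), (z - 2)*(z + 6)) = z - 2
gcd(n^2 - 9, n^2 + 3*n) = n + 3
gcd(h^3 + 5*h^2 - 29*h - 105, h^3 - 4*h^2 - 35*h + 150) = h - 5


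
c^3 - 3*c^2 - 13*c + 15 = (c - 5)*(c - 1)*(c + 3)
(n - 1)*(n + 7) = n^2 + 6*n - 7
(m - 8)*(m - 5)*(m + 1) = m^3 - 12*m^2 + 27*m + 40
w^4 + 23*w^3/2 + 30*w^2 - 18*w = w*(w - 1/2)*(w + 6)^2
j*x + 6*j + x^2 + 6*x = (j + x)*(x + 6)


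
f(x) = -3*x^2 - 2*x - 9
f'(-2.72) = 14.32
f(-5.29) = -82.37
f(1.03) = -14.24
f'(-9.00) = 52.00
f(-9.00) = -234.00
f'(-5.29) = 29.74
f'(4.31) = -27.86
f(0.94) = -13.53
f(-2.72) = -25.76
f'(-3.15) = 16.90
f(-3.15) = -32.47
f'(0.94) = -7.64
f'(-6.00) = 34.00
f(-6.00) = -105.00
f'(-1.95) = 9.70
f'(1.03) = -8.18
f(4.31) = -73.35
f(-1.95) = -16.51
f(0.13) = -9.31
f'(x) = -6*x - 2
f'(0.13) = -2.78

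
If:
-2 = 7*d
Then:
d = -2/7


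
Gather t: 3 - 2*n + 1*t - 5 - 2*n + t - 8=-4*n + 2*t - 10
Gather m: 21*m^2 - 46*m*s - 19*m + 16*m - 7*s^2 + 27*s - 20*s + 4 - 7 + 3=21*m^2 + m*(-46*s - 3) - 7*s^2 + 7*s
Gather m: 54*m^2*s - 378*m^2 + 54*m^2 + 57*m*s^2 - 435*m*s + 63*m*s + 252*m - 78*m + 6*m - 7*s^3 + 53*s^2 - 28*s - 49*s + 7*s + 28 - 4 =m^2*(54*s - 324) + m*(57*s^2 - 372*s + 180) - 7*s^3 + 53*s^2 - 70*s + 24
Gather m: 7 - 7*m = 7 - 7*m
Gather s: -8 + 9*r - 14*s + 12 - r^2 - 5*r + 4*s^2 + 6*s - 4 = -r^2 + 4*r + 4*s^2 - 8*s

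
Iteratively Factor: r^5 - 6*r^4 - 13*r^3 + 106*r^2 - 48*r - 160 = (r - 4)*(r^4 - 2*r^3 - 21*r^2 + 22*r + 40) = (r - 4)*(r + 1)*(r^3 - 3*r^2 - 18*r + 40) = (r - 4)*(r - 2)*(r + 1)*(r^2 - r - 20) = (r - 4)*(r - 2)*(r + 1)*(r + 4)*(r - 5)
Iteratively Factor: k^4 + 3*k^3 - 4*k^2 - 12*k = (k - 2)*(k^3 + 5*k^2 + 6*k) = k*(k - 2)*(k^2 + 5*k + 6) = k*(k - 2)*(k + 3)*(k + 2)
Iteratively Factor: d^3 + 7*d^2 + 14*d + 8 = (d + 1)*(d^2 + 6*d + 8) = (d + 1)*(d + 4)*(d + 2)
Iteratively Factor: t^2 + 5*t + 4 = (t + 1)*(t + 4)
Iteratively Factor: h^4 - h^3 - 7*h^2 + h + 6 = (h - 1)*(h^3 - 7*h - 6) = (h - 3)*(h - 1)*(h^2 + 3*h + 2) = (h - 3)*(h - 1)*(h + 1)*(h + 2)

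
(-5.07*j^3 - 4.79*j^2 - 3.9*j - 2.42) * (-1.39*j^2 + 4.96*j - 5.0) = 7.0473*j^5 - 18.4891*j^4 + 7.0126*j^3 + 7.9698*j^2 + 7.4968*j + 12.1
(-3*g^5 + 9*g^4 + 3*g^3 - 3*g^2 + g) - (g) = -3*g^5 + 9*g^4 + 3*g^3 - 3*g^2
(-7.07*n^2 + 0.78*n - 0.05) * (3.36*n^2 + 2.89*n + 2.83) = -23.7552*n^4 - 17.8115*n^3 - 17.9219*n^2 + 2.0629*n - 0.1415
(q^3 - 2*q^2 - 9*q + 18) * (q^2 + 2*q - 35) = q^5 - 48*q^3 + 70*q^2 + 351*q - 630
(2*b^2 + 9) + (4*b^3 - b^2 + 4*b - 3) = 4*b^3 + b^2 + 4*b + 6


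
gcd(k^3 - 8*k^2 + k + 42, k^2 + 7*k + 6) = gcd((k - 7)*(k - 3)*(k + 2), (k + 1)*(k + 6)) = 1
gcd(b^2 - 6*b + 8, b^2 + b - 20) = b - 4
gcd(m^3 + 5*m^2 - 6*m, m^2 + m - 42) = 1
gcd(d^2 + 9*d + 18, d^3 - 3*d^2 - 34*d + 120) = d + 6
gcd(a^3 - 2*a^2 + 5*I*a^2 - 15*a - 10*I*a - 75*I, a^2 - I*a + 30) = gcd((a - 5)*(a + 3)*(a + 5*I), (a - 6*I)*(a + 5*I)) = a + 5*I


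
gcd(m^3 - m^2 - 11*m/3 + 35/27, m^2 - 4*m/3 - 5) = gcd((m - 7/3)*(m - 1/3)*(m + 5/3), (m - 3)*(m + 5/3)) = m + 5/3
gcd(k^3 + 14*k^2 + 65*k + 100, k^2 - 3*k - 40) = k + 5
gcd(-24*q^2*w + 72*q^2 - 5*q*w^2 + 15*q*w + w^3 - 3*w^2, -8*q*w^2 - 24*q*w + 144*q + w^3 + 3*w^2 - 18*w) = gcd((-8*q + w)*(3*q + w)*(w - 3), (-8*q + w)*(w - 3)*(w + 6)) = 8*q*w - 24*q - w^2 + 3*w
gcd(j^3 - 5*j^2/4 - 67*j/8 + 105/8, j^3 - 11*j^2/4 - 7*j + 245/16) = j - 7/4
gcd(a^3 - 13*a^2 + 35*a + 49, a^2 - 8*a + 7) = a - 7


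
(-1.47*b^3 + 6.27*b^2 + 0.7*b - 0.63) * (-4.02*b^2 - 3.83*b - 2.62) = 5.9094*b^5 - 19.5753*b^4 - 22.9767*b^3 - 16.5758*b^2 + 0.5789*b + 1.6506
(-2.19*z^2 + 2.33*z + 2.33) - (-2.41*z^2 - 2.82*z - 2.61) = 0.22*z^2 + 5.15*z + 4.94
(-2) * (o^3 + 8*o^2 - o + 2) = -2*o^3 - 16*o^2 + 2*o - 4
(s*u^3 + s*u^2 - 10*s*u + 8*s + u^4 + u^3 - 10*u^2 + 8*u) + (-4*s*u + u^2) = s*u^3 + s*u^2 - 14*s*u + 8*s + u^4 + u^3 - 9*u^2 + 8*u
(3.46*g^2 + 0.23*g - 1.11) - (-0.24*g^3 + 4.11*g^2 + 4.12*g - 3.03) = 0.24*g^3 - 0.65*g^2 - 3.89*g + 1.92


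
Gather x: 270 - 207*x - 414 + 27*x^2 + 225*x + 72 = 27*x^2 + 18*x - 72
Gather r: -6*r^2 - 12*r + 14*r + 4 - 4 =-6*r^2 + 2*r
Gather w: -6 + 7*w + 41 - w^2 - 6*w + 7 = -w^2 + w + 42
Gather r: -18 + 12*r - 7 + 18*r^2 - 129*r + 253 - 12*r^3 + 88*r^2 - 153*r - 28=-12*r^3 + 106*r^2 - 270*r + 200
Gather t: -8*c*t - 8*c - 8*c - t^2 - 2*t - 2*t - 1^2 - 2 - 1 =-16*c - t^2 + t*(-8*c - 4) - 4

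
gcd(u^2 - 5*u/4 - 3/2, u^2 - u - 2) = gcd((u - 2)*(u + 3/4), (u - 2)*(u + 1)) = u - 2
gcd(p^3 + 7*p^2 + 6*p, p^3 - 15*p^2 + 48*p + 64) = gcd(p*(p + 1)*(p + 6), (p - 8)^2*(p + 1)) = p + 1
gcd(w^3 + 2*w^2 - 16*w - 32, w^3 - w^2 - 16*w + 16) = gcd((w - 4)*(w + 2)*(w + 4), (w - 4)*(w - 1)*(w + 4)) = w^2 - 16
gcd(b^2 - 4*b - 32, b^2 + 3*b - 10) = 1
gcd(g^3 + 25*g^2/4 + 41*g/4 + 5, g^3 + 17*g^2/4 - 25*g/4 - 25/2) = g + 5/4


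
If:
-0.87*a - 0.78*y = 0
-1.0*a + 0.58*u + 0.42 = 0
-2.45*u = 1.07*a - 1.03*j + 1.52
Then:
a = -0.896551724137931*y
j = -4.60822183484756*y - 0.246735855373284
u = -1.54577883472057*y - 0.724137931034483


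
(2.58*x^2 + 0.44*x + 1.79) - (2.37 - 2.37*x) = 2.58*x^2 + 2.81*x - 0.58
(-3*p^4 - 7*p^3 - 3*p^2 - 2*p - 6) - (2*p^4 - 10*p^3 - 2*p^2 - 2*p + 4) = -5*p^4 + 3*p^3 - p^2 - 10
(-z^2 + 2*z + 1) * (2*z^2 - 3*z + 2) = -2*z^4 + 7*z^3 - 6*z^2 + z + 2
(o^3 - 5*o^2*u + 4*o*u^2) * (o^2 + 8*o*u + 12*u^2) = o^5 + 3*o^4*u - 24*o^3*u^2 - 28*o^2*u^3 + 48*o*u^4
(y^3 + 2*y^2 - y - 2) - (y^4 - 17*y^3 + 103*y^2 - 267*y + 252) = -y^4 + 18*y^3 - 101*y^2 + 266*y - 254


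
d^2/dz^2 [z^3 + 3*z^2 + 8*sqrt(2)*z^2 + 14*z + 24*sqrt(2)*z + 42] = 6*z + 6 + 16*sqrt(2)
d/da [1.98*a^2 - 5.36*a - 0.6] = 3.96*a - 5.36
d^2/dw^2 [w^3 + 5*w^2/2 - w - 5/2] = 6*w + 5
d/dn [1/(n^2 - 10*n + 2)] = 2*(5 - n)/(n^2 - 10*n + 2)^2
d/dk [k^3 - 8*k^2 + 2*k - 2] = 3*k^2 - 16*k + 2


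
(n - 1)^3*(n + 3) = n^4 - 6*n^2 + 8*n - 3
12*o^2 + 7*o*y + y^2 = (3*o + y)*(4*o + y)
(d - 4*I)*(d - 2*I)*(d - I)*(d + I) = d^4 - 6*I*d^3 - 7*d^2 - 6*I*d - 8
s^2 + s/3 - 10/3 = (s - 5/3)*(s + 2)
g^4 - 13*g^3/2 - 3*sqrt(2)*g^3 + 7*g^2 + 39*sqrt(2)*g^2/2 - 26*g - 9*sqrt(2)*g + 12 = (g - 6)*(g - 1/2)*(g - 2*sqrt(2))*(g - sqrt(2))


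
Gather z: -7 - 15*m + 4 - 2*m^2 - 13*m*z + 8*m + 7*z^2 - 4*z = -2*m^2 - 7*m + 7*z^2 + z*(-13*m - 4) - 3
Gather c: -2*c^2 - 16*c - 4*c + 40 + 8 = -2*c^2 - 20*c + 48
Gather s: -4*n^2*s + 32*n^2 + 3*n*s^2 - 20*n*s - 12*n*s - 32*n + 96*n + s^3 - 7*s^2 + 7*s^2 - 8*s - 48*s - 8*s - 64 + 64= 32*n^2 + 3*n*s^2 + 64*n + s^3 + s*(-4*n^2 - 32*n - 64)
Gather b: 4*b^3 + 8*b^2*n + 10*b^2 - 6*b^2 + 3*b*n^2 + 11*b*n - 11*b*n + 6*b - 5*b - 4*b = 4*b^3 + b^2*(8*n + 4) + b*(3*n^2 - 3)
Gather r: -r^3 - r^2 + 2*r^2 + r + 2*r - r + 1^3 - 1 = -r^3 + r^2 + 2*r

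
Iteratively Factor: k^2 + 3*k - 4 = (k - 1)*(k + 4)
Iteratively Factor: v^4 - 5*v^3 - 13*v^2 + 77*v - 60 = (v - 5)*(v^3 - 13*v + 12) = (v - 5)*(v + 4)*(v^2 - 4*v + 3) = (v - 5)*(v - 1)*(v + 4)*(v - 3)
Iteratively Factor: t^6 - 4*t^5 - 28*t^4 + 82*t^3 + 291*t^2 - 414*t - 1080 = (t - 4)*(t^5 - 28*t^3 - 30*t^2 + 171*t + 270) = (t - 5)*(t - 4)*(t^4 + 5*t^3 - 3*t^2 - 45*t - 54) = (t - 5)*(t - 4)*(t - 3)*(t^3 + 8*t^2 + 21*t + 18) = (t - 5)*(t - 4)*(t - 3)*(t + 3)*(t^2 + 5*t + 6) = (t - 5)*(t - 4)*(t - 3)*(t + 3)^2*(t + 2)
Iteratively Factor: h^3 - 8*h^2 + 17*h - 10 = (h - 2)*(h^2 - 6*h + 5) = (h - 2)*(h - 1)*(h - 5)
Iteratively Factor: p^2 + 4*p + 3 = (p + 3)*(p + 1)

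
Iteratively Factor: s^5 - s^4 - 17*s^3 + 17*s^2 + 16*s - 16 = (s - 1)*(s^4 - 17*s^2 + 16) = (s - 1)*(s + 4)*(s^3 - 4*s^2 - s + 4) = (s - 1)^2*(s + 4)*(s^2 - 3*s - 4) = (s - 1)^2*(s + 1)*(s + 4)*(s - 4)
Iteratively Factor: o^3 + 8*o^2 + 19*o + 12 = (o + 3)*(o^2 + 5*o + 4) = (o + 3)*(o + 4)*(o + 1)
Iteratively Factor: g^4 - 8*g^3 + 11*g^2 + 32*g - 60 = (g + 2)*(g^3 - 10*g^2 + 31*g - 30) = (g - 2)*(g + 2)*(g^2 - 8*g + 15) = (g - 3)*(g - 2)*(g + 2)*(g - 5)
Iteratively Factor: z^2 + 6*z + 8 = (z + 2)*(z + 4)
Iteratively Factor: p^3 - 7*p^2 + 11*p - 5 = (p - 5)*(p^2 - 2*p + 1) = (p - 5)*(p - 1)*(p - 1)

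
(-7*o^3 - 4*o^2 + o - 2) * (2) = -14*o^3 - 8*o^2 + 2*o - 4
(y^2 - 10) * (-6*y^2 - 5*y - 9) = -6*y^4 - 5*y^3 + 51*y^2 + 50*y + 90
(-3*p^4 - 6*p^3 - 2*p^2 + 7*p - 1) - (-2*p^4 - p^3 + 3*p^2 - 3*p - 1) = -p^4 - 5*p^3 - 5*p^2 + 10*p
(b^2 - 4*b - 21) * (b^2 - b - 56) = b^4 - 5*b^3 - 73*b^2 + 245*b + 1176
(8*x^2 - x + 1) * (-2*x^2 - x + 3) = -16*x^4 - 6*x^3 + 23*x^2 - 4*x + 3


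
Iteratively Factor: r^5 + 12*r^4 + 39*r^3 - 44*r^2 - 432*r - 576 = (r - 3)*(r^4 + 15*r^3 + 84*r^2 + 208*r + 192) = (r - 3)*(r + 4)*(r^3 + 11*r^2 + 40*r + 48) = (r - 3)*(r + 4)^2*(r^2 + 7*r + 12) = (r - 3)*(r + 3)*(r + 4)^2*(r + 4)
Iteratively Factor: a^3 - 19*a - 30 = (a + 2)*(a^2 - 2*a - 15) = (a + 2)*(a + 3)*(a - 5)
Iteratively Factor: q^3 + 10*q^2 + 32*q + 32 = (q + 4)*(q^2 + 6*q + 8) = (q + 2)*(q + 4)*(q + 4)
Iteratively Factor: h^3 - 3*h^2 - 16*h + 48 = (h + 4)*(h^2 - 7*h + 12) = (h - 3)*(h + 4)*(h - 4)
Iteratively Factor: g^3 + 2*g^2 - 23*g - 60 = (g + 4)*(g^2 - 2*g - 15) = (g + 3)*(g + 4)*(g - 5)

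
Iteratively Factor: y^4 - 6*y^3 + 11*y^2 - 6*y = (y - 3)*(y^3 - 3*y^2 + 2*y) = y*(y - 3)*(y^2 - 3*y + 2) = y*(y - 3)*(y - 2)*(y - 1)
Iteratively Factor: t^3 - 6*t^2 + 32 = (t + 2)*(t^2 - 8*t + 16) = (t - 4)*(t + 2)*(t - 4)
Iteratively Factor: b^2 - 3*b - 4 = (b - 4)*(b + 1)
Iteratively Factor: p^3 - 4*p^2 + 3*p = (p)*(p^2 - 4*p + 3) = p*(p - 3)*(p - 1)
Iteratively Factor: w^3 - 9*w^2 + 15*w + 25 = (w - 5)*(w^2 - 4*w - 5) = (w - 5)*(w + 1)*(w - 5)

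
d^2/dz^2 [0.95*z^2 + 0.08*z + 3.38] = 1.90000000000000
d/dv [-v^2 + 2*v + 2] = 2 - 2*v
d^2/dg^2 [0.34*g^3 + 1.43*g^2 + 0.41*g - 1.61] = 2.04*g + 2.86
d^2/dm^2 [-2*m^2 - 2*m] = -4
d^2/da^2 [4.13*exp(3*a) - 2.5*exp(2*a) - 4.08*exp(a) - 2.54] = (37.17*exp(2*a) - 10.0*exp(a) - 4.08)*exp(a)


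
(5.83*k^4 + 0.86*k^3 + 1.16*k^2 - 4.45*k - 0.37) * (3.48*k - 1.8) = 20.2884*k^5 - 7.5012*k^4 + 2.4888*k^3 - 17.574*k^2 + 6.7224*k + 0.666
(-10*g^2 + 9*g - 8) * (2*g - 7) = -20*g^3 + 88*g^2 - 79*g + 56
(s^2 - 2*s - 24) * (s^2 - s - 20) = s^4 - 3*s^3 - 42*s^2 + 64*s + 480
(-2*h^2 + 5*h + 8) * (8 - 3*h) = 6*h^3 - 31*h^2 + 16*h + 64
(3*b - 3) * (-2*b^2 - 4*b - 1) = -6*b^3 - 6*b^2 + 9*b + 3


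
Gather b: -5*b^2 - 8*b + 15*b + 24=-5*b^2 + 7*b + 24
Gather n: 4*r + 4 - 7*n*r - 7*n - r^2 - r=n*(-7*r - 7) - r^2 + 3*r + 4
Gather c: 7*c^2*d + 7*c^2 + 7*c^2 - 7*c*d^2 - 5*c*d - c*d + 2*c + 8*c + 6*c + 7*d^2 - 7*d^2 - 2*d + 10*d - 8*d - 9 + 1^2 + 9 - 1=c^2*(7*d + 14) + c*(-7*d^2 - 6*d + 16)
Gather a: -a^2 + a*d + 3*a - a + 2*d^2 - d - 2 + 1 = -a^2 + a*(d + 2) + 2*d^2 - d - 1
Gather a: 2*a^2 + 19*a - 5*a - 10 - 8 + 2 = 2*a^2 + 14*a - 16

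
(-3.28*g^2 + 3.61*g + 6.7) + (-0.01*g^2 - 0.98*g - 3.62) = -3.29*g^2 + 2.63*g + 3.08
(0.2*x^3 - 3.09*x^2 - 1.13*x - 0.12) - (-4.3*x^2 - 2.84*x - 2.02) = 0.2*x^3 + 1.21*x^2 + 1.71*x + 1.9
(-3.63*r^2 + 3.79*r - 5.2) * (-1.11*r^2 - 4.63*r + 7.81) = 4.0293*r^4 + 12.6*r^3 - 40.126*r^2 + 53.6759*r - 40.612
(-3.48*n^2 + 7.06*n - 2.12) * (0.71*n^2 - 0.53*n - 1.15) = -2.4708*n^4 + 6.857*n^3 - 1.245*n^2 - 6.9954*n + 2.438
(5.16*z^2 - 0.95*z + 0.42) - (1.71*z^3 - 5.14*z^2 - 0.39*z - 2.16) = -1.71*z^3 + 10.3*z^2 - 0.56*z + 2.58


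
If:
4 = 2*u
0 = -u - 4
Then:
No Solution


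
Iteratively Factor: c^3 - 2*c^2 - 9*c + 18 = (c - 2)*(c^2 - 9) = (c - 2)*(c + 3)*(c - 3)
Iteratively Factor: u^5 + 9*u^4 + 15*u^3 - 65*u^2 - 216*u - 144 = (u + 3)*(u^4 + 6*u^3 - 3*u^2 - 56*u - 48) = (u - 3)*(u + 3)*(u^3 + 9*u^2 + 24*u + 16) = (u - 3)*(u + 1)*(u + 3)*(u^2 + 8*u + 16) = (u - 3)*(u + 1)*(u + 3)*(u + 4)*(u + 4)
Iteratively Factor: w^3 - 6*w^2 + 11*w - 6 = (w - 1)*(w^2 - 5*w + 6) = (w - 3)*(w - 1)*(w - 2)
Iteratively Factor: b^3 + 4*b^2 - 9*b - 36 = (b - 3)*(b^2 + 7*b + 12) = (b - 3)*(b + 4)*(b + 3)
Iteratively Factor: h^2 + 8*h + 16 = (h + 4)*(h + 4)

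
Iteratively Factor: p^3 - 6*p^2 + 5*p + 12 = (p - 3)*(p^2 - 3*p - 4) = (p - 4)*(p - 3)*(p + 1)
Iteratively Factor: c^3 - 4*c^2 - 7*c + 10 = (c - 5)*(c^2 + c - 2) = (c - 5)*(c + 2)*(c - 1)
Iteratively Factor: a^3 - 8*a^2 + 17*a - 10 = (a - 2)*(a^2 - 6*a + 5) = (a - 2)*(a - 1)*(a - 5)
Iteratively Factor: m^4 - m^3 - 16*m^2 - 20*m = (m - 5)*(m^3 + 4*m^2 + 4*m) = m*(m - 5)*(m^2 + 4*m + 4) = m*(m - 5)*(m + 2)*(m + 2)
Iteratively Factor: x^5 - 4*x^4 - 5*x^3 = (x)*(x^4 - 4*x^3 - 5*x^2) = x^2*(x^3 - 4*x^2 - 5*x) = x^2*(x + 1)*(x^2 - 5*x) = x^3*(x + 1)*(x - 5)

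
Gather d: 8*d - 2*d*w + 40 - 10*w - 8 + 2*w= d*(8 - 2*w) - 8*w + 32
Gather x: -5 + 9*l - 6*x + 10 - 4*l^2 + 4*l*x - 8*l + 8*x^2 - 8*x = -4*l^2 + l + 8*x^2 + x*(4*l - 14) + 5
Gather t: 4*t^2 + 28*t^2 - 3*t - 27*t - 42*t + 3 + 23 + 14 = 32*t^2 - 72*t + 40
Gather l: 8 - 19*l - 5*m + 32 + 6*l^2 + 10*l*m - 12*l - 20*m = 6*l^2 + l*(10*m - 31) - 25*m + 40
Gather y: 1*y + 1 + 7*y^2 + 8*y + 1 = 7*y^2 + 9*y + 2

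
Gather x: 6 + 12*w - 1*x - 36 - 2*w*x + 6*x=12*w + x*(5 - 2*w) - 30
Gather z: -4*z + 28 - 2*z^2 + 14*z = -2*z^2 + 10*z + 28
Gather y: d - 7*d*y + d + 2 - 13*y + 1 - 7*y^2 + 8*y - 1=2*d - 7*y^2 + y*(-7*d - 5) + 2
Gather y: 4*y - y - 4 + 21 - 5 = 3*y + 12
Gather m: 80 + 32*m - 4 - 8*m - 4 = 24*m + 72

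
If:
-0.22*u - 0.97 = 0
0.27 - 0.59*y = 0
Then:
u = -4.41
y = 0.46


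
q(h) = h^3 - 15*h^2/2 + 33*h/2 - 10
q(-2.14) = -89.46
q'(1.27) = 2.29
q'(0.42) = 10.73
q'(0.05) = 15.76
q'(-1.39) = 43.15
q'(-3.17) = 94.20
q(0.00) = -10.00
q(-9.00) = -1495.00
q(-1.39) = -50.11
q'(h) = 3*h^2 - 15*h + 33/2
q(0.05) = -9.19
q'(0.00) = 16.50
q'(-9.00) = 394.50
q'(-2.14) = 62.34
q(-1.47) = -53.64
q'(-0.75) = 29.44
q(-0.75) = -27.02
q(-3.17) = -169.53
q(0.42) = -4.32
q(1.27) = 0.91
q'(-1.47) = 45.03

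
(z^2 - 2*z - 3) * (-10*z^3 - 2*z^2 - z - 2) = -10*z^5 + 18*z^4 + 33*z^3 + 6*z^2 + 7*z + 6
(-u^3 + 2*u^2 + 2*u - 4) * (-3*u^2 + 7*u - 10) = 3*u^5 - 13*u^4 + 18*u^3 + 6*u^2 - 48*u + 40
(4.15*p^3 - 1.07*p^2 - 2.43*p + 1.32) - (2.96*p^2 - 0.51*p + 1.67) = 4.15*p^3 - 4.03*p^2 - 1.92*p - 0.35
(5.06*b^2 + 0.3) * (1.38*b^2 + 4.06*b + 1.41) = 6.9828*b^4 + 20.5436*b^3 + 7.5486*b^2 + 1.218*b + 0.423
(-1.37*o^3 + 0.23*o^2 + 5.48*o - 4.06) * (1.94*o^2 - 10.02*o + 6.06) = -2.6578*o^5 + 14.1736*o^4 + 0.0243999999999986*o^3 - 61.3922*o^2 + 73.89*o - 24.6036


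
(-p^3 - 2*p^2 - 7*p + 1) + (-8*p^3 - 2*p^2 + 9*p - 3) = -9*p^3 - 4*p^2 + 2*p - 2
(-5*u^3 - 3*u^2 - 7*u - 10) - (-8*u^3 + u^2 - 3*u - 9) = 3*u^3 - 4*u^2 - 4*u - 1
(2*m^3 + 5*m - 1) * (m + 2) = 2*m^4 + 4*m^3 + 5*m^2 + 9*m - 2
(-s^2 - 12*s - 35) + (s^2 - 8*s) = -20*s - 35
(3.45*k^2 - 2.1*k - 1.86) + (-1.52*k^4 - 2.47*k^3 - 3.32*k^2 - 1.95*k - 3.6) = -1.52*k^4 - 2.47*k^3 + 0.13*k^2 - 4.05*k - 5.46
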